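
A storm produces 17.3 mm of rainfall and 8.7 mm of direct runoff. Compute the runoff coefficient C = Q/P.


The runoff coefficient C = runoff depth / rainfall depth.
C = 8.7 / 17.3
  = 0.5029.

0.5029


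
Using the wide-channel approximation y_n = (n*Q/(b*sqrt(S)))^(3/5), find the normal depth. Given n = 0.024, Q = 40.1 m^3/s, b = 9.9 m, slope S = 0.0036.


We use the wide-channel approximation y_n = (n*Q/(b*sqrt(S)))^(3/5).
sqrt(S) = sqrt(0.0036) = 0.06.
Numerator: n*Q = 0.024 * 40.1 = 0.9624.
Denominator: b*sqrt(S) = 9.9 * 0.06 = 0.594.
arg = 1.6202.
y_n = 1.6202^(3/5) = 1.3358 m.

1.3358


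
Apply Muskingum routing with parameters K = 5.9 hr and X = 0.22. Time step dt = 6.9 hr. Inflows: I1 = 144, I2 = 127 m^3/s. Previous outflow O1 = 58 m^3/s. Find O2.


Muskingum coefficients:
denom = 2*K*(1-X) + dt = 2*5.9*(1-0.22) + 6.9 = 16.104.
C0 = (dt - 2*K*X)/denom = (6.9 - 2*5.9*0.22)/16.104 = 0.2673.
C1 = (dt + 2*K*X)/denom = (6.9 + 2*5.9*0.22)/16.104 = 0.5897.
C2 = (2*K*(1-X) - dt)/denom = 0.1431.
O2 = C0*I2 + C1*I1 + C2*O1
   = 0.2673*127 + 0.5897*144 + 0.1431*58
   = 127.15 m^3/s.

127.15


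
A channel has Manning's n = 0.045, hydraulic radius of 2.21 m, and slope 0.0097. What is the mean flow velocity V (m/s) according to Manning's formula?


Manning's equation gives V = (1/n) * R^(2/3) * S^(1/2).
First, compute R^(2/3) = 2.21^(2/3) = 1.6967.
Next, S^(1/2) = 0.0097^(1/2) = 0.098489.
Then 1/n = 1/0.045 = 22.22.
V = 22.22 * 1.6967 * 0.098489 = 3.7134 m/s.

3.7134


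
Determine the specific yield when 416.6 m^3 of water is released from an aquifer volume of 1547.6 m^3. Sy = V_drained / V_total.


Specific yield Sy = Volume drained / Total volume.
Sy = 416.6 / 1547.6
   = 0.2692.

0.2692


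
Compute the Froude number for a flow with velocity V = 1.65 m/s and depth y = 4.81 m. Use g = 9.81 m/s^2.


The Froude number is defined as Fr = V / sqrt(g*y).
g*y = 9.81 * 4.81 = 47.1861.
sqrt(g*y) = sqrt(47.1861) = 6.8692.
Fr = 1.65 / 6.8692 = 0.2402.

0.2402


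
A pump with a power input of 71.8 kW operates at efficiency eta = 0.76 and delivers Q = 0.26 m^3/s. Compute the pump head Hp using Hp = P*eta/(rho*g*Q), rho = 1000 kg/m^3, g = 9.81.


Pump head formula: Hp = P * eta / (rho * g * Q).
Numerator: P * eta = 71.8 * 1000 * 0.76 = 54568.0 W.
Denominator: rho * g * Q = 1000 * 9.81 * 0.26 = 2550.6.
Hp = 54568.0 / 2550.6 = 21.39 m.

21.39


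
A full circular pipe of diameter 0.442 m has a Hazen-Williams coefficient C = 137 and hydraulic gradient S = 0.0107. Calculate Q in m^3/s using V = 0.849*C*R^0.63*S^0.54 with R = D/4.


For a full circular pipe, R = D/4 = 0.442/4 = 0.1105 m.
V = 0.849 * 137 * 0.1105^0.63 * 0.0107^0.54
  = 0.849 * 137 * 0.249642 * 0.086271
  = 2.505 m/s.
Pipe area A = pi*D^2/4 = pi*0.442^2/4 = 0.1534 m^2.
Q = A * V = 0.1534 * 2.505 = 0.3844 m^3/s.

0.3844


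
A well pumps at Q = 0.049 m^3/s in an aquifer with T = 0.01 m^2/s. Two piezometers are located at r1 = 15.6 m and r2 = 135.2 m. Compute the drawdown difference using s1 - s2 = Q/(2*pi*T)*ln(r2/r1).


Thiem equation: s1 - s2 = Q/(2*pi*T) * ln(r2/r1).
ln(r2/r1) = ln(135.2/15.6) = 2.1595.
Q/(2*pi*T) = 0.049 / (2*pi*0.01) = 0.049 / 0.0628 = 0.7799.
s1 - s2 = 0.7799 * 2.1595 = 1.6841 m.

1.6841


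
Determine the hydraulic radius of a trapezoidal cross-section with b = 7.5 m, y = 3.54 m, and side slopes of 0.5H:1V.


For a trapezoidal section with side slope z:
A = (b + z*y)*y = (7.5 + 0.5*3.54)*3.54 = 32.816 m^2.
P = b + 2*y*sqrt(1 + z^2) = 7.5 + 2*3.54*sqrt(1 + 0.5^2) = 15.416 m.
R = A/P = 32.816 / 15.416 = 2.1287 m.

2.1287


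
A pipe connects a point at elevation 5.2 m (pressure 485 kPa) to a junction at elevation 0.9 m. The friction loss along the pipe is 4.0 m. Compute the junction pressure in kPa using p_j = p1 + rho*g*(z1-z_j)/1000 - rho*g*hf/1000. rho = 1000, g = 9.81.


Junction pressure: p_j = p1 + rho*g*(z1 - z_j)/1000 - rho*g*hf/1000.
Elevation term = 1000*9.81*(5.2 - 0.9)/1000 = 42.183 kPa.
Friction term = 1000*9.81*4.0/1000 = 39.24 kPa.
p_j = 485 + 42.183 - 39.24 = 487.94 kPa.

487.94


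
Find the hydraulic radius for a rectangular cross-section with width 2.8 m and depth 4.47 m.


For a rectangular section:
Flow area A = b * y = 2.8 * 4.47 = 12.52 m^2.
Wetted perimeter P = b + 2y = 2.8 + 2*4.47 = 11.74 m.
Hydraulic radius R = A/P = 12.52 / 11.74 = 1.0661 m.

1.0661


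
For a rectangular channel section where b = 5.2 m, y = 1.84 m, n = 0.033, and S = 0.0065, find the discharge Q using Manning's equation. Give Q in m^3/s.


For a rectangular channel, the cross-sectional area A = b * y = 5.2 * 1.84 = 9.57 m^2.
The wetted perimeter P = b + 2y = 5.2 + 2*1.84 = 8.88 m.
Hydraulic radius R = A/P = 9.57/8.88 = 1.0775 m.
Velocity V = (1/n)*R^(2/3)*S^(1/2) = (1/0.033)*1.0775^(2/3)*0.0065^(1/2) = 2.5677 m/s.
Discharge Q = A * V = 9.57 * 2.5677 = 24.568 m^3/s.

24.568


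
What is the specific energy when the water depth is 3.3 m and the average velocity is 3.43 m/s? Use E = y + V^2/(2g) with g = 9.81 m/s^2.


Specific energy E = y + V^2/(2g).
Velocity head = V^2/(2g) = 3.43^2 / (2*9.81) = 11.7649 / 19.62 = 0.5996 m.
E = 3.3 + 0.5996 = 3.8996 m.

3.8996


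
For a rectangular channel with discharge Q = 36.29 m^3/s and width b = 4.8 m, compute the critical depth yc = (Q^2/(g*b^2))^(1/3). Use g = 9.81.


Using yc = (Q^2 / (g * b^2))^(1/3):
Q^2 = 36.29^2 = 1316.96.
g * b^2 = 9.81 * 4.8^2 = 9.81 * 23.04 = 226.02.
Q^2 / (g*b^2) = 1316.96 / 226.02 = 5.8267.
yc = 5.8267^(1/3) = 1.7995 m.

1.7995


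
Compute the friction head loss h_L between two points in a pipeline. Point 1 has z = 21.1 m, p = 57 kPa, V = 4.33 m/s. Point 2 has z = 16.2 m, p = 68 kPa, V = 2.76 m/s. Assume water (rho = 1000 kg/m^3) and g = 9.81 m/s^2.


Total head at each section: H = z + p/(rho*g) + V^2/(2g).
H1 = 21.1 + 57*1000/(1000*9.81) + 4.33^2/(2*9.81)
   = 21.1 + 5.81 + 0.9556
   = 27.866 m.
H2 = 16.2 + 68*1000/(1000*9.81) + 2.76^2/(2*9.81)
   = 16.2 + 6.932 + 0.3883
   = 23.52 m.
h_L = H1 - H2 = 27.866 - 23.52 = 4.346 m.

4.346


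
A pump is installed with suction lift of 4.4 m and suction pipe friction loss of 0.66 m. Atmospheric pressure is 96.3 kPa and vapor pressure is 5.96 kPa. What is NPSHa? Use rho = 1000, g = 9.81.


NPSHa = p_atm/(rho*g) - z_s - hf_s - p_vap/(rho*g).
p_atm/(rho*g) = 96.3*1000 / (1000*9.81) = 9.817 m.
p_vap/(rho*g) = 5.96*1000 / (1000*9.81) = 0.608 m.
NPSHa = 9.817 - 4.4 - 0.66 - 0.608
      = 4.15 m.

4.15


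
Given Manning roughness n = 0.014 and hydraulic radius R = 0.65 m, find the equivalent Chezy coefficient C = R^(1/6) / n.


The Chezy coefficient relates to Manning's n through C = R^(1/6) / n.
R^(1/6) = 0.65^(1/6) = 0.93072.
C = 0.93072 / 0.014 = 66.48 m^(1/2)/s.

66.48


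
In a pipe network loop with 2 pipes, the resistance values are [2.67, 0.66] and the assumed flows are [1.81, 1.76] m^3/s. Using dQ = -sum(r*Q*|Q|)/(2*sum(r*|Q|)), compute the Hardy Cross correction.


Numerator terms (r*Q*|Q|): 2.67*1.81*|1.81| = 8.7472; 0.66*1.76*|1.76| = 2.0444.
Sum of numerator = 10.7916.
Denominator terms (r*|Q|): 2.67*|1.81| = 4.8327; 0.66*|1.76| = 1.1616.
2 * sum of denominator = 2 * 5.9943 = 11.9886.
dQ = -10.7916 / 11.9886 = -0.9002 m^3/s.

-0.9002


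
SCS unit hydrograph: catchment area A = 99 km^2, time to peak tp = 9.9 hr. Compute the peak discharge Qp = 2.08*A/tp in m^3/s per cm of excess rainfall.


SCS formula: Qp = 2.08 * A / tp.
Qp = 2.08 * 99 / 9.9
   = 205.92 / 9.9
   = 20.8 m^3/s per cm.

20.8


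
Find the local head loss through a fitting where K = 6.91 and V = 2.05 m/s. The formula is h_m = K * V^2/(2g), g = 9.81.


Minor loss formula: h_m = K * V^2/(2g).
V^2 = 2.05^2 = 4.2025.
V^2/(2g) = 4.2025 / 19.62 = 0.2142 m.
h_m = 6.91 * 0.2142 = 1.4801 m.

1.4801


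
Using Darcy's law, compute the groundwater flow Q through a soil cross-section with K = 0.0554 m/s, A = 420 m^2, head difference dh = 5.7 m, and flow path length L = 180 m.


Darcy's law: Q = K * A * i, where i = dh/L.
Hydraulic gradient i = 5.7 / 180 = 0.031667.
Q = 0.0554 * 420 * 0.031667
  = 0.7368 m^3/s.

0.7368


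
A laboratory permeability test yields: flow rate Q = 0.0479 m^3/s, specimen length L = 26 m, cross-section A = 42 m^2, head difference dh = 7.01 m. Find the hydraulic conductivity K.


From K = Q*L / (A*dh):
Numerator: Q*L = 0.0479 * 26 = 1.2454.
Denominator: A*dh = 42 * 7.01 = 294.42.
K = 1.2454 / 294.42 = 0.00423 m/s.

0.00423


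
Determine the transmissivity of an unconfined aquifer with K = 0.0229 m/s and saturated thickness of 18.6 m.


Transmissivity is defined as T = K * h.
T = 0.0229 * 18.6
  = 0.4259 m^2/s.

0.4259


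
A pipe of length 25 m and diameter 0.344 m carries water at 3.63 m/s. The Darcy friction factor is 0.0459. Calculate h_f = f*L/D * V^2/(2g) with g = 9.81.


Darcy-Weisbach equation: h_f = f * (L/D) * V^2/(2g).
f * L/D = 0.0459 * 25/0.344 = 3.3358.
V^2/(2g) = 3.63^2 / (2*9.81) = 13.1769 / 19.62 = 0.6716 m.
h_f = 3.3358 * 0.6716 = 2.24 m.

2.24


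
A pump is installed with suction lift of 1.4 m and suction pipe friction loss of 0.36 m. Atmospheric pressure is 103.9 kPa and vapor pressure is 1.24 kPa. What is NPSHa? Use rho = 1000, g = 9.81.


NPSHa = p_atm/(rho*g) - z_s - hf_s - p_vap/(rho*g).
p_atm/(rho*g) = 103.9*1000 / (1000*9.81) = 10.591 m.
p_vap/(rho*g) = 1.24*1000 / (1000*9.81) = 0.126 m.
NPSHa = 10.591 - 1.4 - 0.36 - 0.126
      = 8.7 m.

8.7


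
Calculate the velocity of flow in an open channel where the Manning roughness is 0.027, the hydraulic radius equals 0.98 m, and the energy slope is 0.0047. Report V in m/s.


Manning's equation gives V = (1/n) * R^(2/3) * S^(1/2).
First, compute R^(2/3) = 0.98^(2/3) = 0.9866.
Next, S^(1/2) = 0.0047^(1/2) = 0.068557.
Then 1/n = 1/0.027 = 37.04.
V = 37.04 * 0.9866 * 0.068557 = 2.5052 m/s.

2.5052


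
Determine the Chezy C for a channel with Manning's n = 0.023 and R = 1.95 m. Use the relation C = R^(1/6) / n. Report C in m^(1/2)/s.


The Chezy coefficient relates to Manning's n through C = R^(1/6) / n.
R^(1/6) = 1.95^(1/6) = 1.117736.
C = 1.117736 / 0.023 = 48.6 m^(1/2)/s.

48.6


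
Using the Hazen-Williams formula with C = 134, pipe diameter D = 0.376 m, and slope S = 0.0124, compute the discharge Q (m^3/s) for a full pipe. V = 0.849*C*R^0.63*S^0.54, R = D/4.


For a full circular pipe, R = D/4 = 0.376/4 = 0.094 m.
V = 0.849 * 134 * 0.094^0.63 * 0.0124^0.54
  = 0.849 * 134 * 0.225461 * 0.093422
  = 2.3962 m/s.
Pipe area A = pi*D^2/4 = pi*0.376^2/4 = 0.111 m^2.
Q = A * V = 0.111 * 2.3962 = 0.2661 m^3/s.

0.2661


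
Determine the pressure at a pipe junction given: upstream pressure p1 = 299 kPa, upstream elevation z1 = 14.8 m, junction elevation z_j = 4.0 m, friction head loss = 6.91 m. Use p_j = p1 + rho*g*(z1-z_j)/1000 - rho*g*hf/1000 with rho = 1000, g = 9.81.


Junction pressure: p_j = p1 + rho*g*(z1 - z_j)/1000 - rho*g*hf/1000.
Elevation term = 1000*9.81*(14.8 - 4.0)/1000 = 105.948 kPa.
Friction term = 1000*9.81*6.91/1000 = 67.787 kPa.
p_j = 299 + 105.948 - 67.787 = 337.16 kPa.

337.16


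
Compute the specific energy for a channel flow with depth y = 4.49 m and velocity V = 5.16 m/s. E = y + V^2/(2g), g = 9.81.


Specific energy E = y + V^2/(2g).
Velocity head = V^2/(2g) = 5.16^2 / (2*9.81) = 26.6256 / 19.62 = 1.3571 m.
E = 4.49 + 1.3571 = 5.8471 m.

5.8471


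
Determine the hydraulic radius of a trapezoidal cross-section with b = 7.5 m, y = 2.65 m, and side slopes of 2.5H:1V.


For a trapezoidal section with side slope z:
A = (b + z*y)*y = (7.5 + 2.5*2.65)*2.65 = 37.431 m^2.
P = b + 2*y*sqrt(1 + z^2) = 7.5 + 2*2.65*sqrt(1 + 2.5^2) = 21.771 m.
R = A/P = 37.431 / 21.771 = 1.7193 m.

1.7193


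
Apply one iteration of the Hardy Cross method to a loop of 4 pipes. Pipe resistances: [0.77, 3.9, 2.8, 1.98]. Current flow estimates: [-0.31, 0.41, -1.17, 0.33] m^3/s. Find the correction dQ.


Numerator terms (r*Q*|Q|): 0.77*-0.31*|-0.31| = -0.074; 3.9*0.41*|0.41| = 0.6556; 2.8*-1.17*|-1.17| = -3.8329; 1.98*0.33*|0.33| = 0.2156.
Sum of numerator = -3.0357.
Denominator terms (r*|Q|): 0.77*|-0.31| = 0.2387; 3.9*|0.41| = 1.599; 2.8*|-1.17| = 3.276; 1.98*|0.33| = 0.6534.
2 * sum of denominator = 2 * 5.7671 = 11.5342.
dQ = --3.0357 / 11.5342 = 0.2632 m^3/s.

0.2632


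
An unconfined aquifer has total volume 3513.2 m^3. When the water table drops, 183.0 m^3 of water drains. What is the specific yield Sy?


Specific yield Sy = Volume drained / Total volume.
Sy = 183.0 / 3513.2
   = 0.0521.

0.0521


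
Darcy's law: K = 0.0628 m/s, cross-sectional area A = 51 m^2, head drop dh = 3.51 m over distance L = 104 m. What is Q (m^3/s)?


Darcy's law: Q = K * A * i, where i = dh/L.
Hydraulic gradient i = 3.51 / 104 = 0.03375.
Q = 0.0628 * 51 * 0.03375
  = 0.1081 m^3/s.

0.1081


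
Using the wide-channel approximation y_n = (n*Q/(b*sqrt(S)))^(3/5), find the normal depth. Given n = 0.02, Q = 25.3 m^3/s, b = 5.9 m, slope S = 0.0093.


We use the wide-channel approximation y_n = (n*Q/(b*sqrt(S)))^(3/5).
sqrt(S) = sqrt(0.0093) = 0.096437.
Numerator: n*Q = 0.02 * 25.3 = 0.506.
Denominator: b*sqrt(S) = 5.9 * 0.096437 = 0.568978.
arg = 0.8893.
y_n = 0.8893^(3/5) = 0.932 m.

0.932


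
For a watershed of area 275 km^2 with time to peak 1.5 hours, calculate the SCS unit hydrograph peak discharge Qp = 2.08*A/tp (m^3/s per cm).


SCS formula: Qp = 2.08 * A / tp.
Qp = 2.08 * 275 / 1.5
   = 572.0 / 1.5
   = 381.33 m^3/s per cm.

381.33


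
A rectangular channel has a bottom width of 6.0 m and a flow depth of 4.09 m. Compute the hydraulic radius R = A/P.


For a rectangular section:
Flow area A = b * y = 6.0 * 4.09 = 24.54 m^2.
Wetted perimeter P = b + 2y = 6.0 + 2*4.09 = 14.18 m.
Hydraulic radius R = A/P = 24.54 / 14.18 = 1.7306 m.

1.7306


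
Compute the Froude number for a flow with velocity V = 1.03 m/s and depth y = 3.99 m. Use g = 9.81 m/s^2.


The Froude number is defined as Fr = V / sqrt(g*y).
g*y = 9.81 * 3.99 = 39.1419.
sqrt(g*y) = sqrt(39.1419) = 6.2563.
Fr = 1.03 / 6.2563 = 0.1646.

0.1646


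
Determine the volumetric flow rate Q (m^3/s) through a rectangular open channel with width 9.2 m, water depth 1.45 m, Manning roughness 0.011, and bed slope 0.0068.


For a rectangular channel, the cross-sectional area A = b * y = 9.2 * 1.45 = 13.34 m^2.
The wetted perimeter P = b + 2y = 9.2 + 2*1.45 = 12.1 m.
Hydraulic radius R = A/P = 13.34/12.1 = 1.1025 m.
Velocity V = (1/n)*R^(2/3)*S^(1/2) = (1/0.011)*1.1025^(2/3)*0.0068^(1/2) = 8.0003 m/s.
Discharge Q = A * V = 13.34 * 8.0003 = 106.725 m^3/s.

106.725


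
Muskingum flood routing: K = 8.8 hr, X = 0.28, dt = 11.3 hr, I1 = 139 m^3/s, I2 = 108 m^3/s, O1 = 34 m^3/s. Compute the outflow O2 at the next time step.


Muskingum coefficients:
denom = 2*K*(1-X) + dt = 2*8.8*(1-0.28) + 11.3 = 23.972.
C0 = (dt - 2*K*X)/denom = (11.3 - 2*8.8*0.28)/23.972 = 0.2658.
C1 = (dt + 2*K*X)/denom = (11.3 + 2*8.8*0.28)/23.972 = 0.677.
C2 = (2*K*(1-X) - dt)/denom = 0.0572.
O2 = C0*I2 + C1*I1 + C2*O1
   = 0.2658*108 + 0.677*139 + 0.0572*34
   = 124.75 m^3/s.

124.75


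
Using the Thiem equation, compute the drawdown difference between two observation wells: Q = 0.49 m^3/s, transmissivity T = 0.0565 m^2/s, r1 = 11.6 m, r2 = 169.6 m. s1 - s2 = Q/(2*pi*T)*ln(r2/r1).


Thiem equation: s1 - s2 = Q/(2*pi*T) * ln(r2/r1).
ln(r2/r1) = ln(169.6/11.6) = 2.6824.
Q/(2*pi*T) = 0.49 / (2*pi*0.0565) = 0.49 / 0.355 = 1.3803.
s1 - s2 = 1.3803 * 2.6824 = 3.7025 m.

3.7025


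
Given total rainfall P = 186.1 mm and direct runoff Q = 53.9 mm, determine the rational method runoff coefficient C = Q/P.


The runoff coefficient C = runoff depth / rainfall depth.
C = 53.9 / 186.1
  = 0.2896.

0.2896


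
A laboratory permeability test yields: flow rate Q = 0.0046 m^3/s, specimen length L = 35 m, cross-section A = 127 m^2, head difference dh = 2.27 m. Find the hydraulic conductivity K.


From K = Q*L / (A*dh):
Numerator: Q*L = 0.0046 * 35 = 0.161.
Denominator: A*dh = 127 * 2.27 = 288.29.
K = 0.161 / 288.29 = 0.000558 m/s.

0.000558


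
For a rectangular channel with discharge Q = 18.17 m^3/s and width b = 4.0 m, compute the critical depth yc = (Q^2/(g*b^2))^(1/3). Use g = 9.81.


Using yc = (Q^2 / (g * b^2))^(1/3):
Q^2 = 18.17^2 = 330.15.
g * b^2 = 9.81 * 4.0^2 = 9.81 * 16.0 = 156.96.
Q^2 / (g*b^2) = 330.15 / 156.96 = 2.1034.
yc = 2.1034^(1/3) = 1.2813 m.

1.2813


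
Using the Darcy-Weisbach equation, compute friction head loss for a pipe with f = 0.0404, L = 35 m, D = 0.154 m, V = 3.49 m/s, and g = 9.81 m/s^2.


Darcy-Weisbach equation: h_f = f * (L/D) * V^2/(2g).
f * L/D = 0.0404 * 35/0.154 = 9.1818.
V^2/(2g) = 3.49^2 / (2*9.81) = 12.1801 / 19.62 = 0.6208 m.
h_f = 9.1818 * 0.6208 = 5.7 m.

5.7


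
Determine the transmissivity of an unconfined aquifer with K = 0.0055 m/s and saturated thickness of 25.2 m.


Transmissivity is defined as T = K * h.
T = 0.0055 * 25.2
  = 0.1386 m^2/s.

0.1386


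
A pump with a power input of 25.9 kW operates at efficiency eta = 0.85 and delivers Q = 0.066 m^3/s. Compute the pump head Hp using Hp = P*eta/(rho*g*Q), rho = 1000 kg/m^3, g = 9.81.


Pump head formula: Hp = P * eta / (rho * g * Q).
Numerator: P * eta = 25.9 * 1000 * 0.85 = 22015.0 W.
Denominator: rho * g * Q = 1000 * 9.81 * 0.066 = 647.46.
Hp = 22015.0 / 647.46 = 34.0 m.

34.0


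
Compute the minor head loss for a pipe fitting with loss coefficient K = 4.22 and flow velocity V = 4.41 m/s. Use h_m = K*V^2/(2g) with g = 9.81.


Minor loss formula: h_m = K * V^2/(2g).
V^2 = 4.41^2 = 19.4481.
V^2/(2g) = 19.4481 / 19.62 = 0.9912 m.
h_m = 4.22 * 0.9912 = 4.183 m.

4.183


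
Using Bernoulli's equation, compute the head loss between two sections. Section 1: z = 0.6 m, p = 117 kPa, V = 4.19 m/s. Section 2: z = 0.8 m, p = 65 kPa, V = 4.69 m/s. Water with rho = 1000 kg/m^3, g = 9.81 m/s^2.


Total head at each section: H = z + p/(rho*g) + V^2/(2g).
H1 = 0.6 + 117*1000/(1000*9.81) + 4.19^2/(2*9.81)
   = 0.6 + 11.927 + 0.8948
   = 13.421 m.
H2 = 0.8 + 65*1000/(1000*9.81) + 4.69^2/(2*9.81)
   = 0.8 + 6.626 + 1.1211
   = 8.547 m.
h_L = H1 - H2 = 13.421 - 8.547 = 4.874 m.

4.874


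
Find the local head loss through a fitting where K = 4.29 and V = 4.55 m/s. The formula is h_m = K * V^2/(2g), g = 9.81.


Minor loss formula: h_m = K * V^2/(2g).
V^2 = 4.55^2 = 20.7025.
V^2/(2g) = 20.7025 / 19.62 = 1.0552 m.
h_m = 4.29 * 1.0552 = 4.5267 m.

4.5267


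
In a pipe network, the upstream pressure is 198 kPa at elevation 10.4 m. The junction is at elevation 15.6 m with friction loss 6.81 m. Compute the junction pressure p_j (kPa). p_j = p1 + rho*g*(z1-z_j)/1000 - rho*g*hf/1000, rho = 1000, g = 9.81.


Junction pressure: p_j = p1 + rho*g*(z1 - z_j)/1000 - rho*g*hf/1000.
Elevation term = 1000*9.81*(10.4 - 15.6)/1000 = -51.012 kPa.
Friction term = 1000*9.81*6.81/1000 = 66.806 kPa.
p_j = 198 + -51.012 - 66.806 = 80.18 kPa.

80.18


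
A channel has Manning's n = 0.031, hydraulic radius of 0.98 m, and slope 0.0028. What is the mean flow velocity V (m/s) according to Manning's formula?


Manning's equation gives V = (1/n) * R^(2/3) * S^(1/2).
First, compute R^(2/3) = 0.98^(2/3) = 0.9866.
Next, S^(1/2) = 0.0028^(1/2) = 0.052915.
Then 1/n = 1/0.031 = 32.26.
V = 32.26 * 0.9866 * 0.052915 = 1.6841 m/s.

1.6841


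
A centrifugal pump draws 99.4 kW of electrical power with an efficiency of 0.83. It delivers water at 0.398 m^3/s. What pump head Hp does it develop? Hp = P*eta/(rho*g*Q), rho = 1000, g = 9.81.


Pump head formula: Hp = P * eta / (rho * g * Q).
Numerator: P * eta = 99.4 * 1000 * 0.83 = 82502.0 W.
Denominator: rho * g * Q = 1000 * 9.81 * 0.398 = 3904.38.
Hp = 82502.0 / 3904.38 = 21.13 m.

21.13


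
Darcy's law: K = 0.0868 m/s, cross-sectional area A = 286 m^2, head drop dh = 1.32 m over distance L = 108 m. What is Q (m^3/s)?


Darcy's law: Q = K * A * i, where i = dh/L.
Hydraulic gradient i = 1.32 / 108 = 0.012222.
Q = 0.0868 * 286 * 0.012222
  = 0.3034 m^3/s.

0.3034


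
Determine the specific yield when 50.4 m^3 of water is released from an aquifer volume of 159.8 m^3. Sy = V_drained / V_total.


Specific yield Sy = Volume drained / Total volume.
Sy = 50.4 / 159.8
   = 0.3154.

0.3154


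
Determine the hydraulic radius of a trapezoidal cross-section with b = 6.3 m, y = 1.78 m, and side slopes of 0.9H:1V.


For a trapezoidal section with side slope z:
A = (b + z*y)*y = (6.3 + 0.9*1.78)*1.78 = 14.066 m^2.
P = b + 2*y*sqrt(1 + z^2) = 6.3 + 2*1.78*sqrt(1 + 0.9^2) = 11.089 m.
R = A/P = 14.066 / 11.089 = 1.2684 m.

1.2684


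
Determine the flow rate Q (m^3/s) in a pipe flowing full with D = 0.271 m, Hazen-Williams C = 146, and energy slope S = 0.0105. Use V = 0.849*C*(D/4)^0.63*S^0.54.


For a full circular pipe, R = D/4 = 0.271/4 = 0.0678 m.
V = 0.849 * 146 * 0.0678^0.63 * 0.0105^0.54
  = 0.849 * 146 * 0.183431 * 0.085397
  = 1.9417 m/s.
Pipe area A = pi*D^2/4 = pi*0.271^2/4 = 0.0577 m^2.
Q = A * V = 0.0577 * 1.9417 = 0.112 m^3/s.

0.112


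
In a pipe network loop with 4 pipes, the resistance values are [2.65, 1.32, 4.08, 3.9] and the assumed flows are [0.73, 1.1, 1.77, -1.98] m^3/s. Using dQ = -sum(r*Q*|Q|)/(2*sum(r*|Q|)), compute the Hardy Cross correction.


Numerator terms (r*Q*|Q|): 2.65*0.73*|0.73| = 1.4122; 1.32*1.1*|1.1| = 1.5972; 4.08*1.77*|1.77| = 12.7822; 3.9*-1.98*|-1.98| = -15.2896.
Sum of numerator = 0.5021.
Denominator terms (r*|Q|): 2.65*|0.73| = 1.9345; 1.32*|1.1| = 1.452; 4.08*|1.77| = 7.2216; 3.9*|-1.98| = 7.722.
2 * sum of denominator = 2 * 18.3301 = 36.6602.
dQ = -0.5021 / 36.6602 = -0.0137 m^3/s.

-0.0137


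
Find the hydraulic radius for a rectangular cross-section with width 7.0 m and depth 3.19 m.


For a rectangular section:
Flow area A = b * y = 7.0 * 3.19 = 22.33 m^2.
Wetted perimeter P = b + 2y = 7.0 + 2*3.19 = 13.38 m.
Hydraulic radius R = A/P = 22.33 / 13.38 = 1.6689 m.

1.6689


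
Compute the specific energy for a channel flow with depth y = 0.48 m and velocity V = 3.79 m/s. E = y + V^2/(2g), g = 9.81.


Specific energy E = y + V^2/(2g).
Velocity head = V^2/(2g) = 3.79^2 / (2*9.81) = 14.3641 / 19.62 = 0.7321 m.
E = 0.48 + 0.7321 = 1.2121 m.

1.2121


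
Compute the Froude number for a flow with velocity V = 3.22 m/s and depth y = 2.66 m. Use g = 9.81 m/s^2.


The Froude number is defined as Fr = V / sqrt(g*y).
g*y = 9.81 * 2.66 = 26.0946.
sqrt(g*y) = sqrt(26.0946) = 5.1083.
Fr = 3.22 / 5.1083 = 0.6303.

0.6303


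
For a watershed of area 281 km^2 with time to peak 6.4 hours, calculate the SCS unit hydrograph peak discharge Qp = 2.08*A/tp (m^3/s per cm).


SCS formula: Qp = 2.08 * A / tp.
Qp = 2.08 * 281 / 6.4
   = 584.48 / 6.4
   = 91.33 m^3/s per cm.

91.33


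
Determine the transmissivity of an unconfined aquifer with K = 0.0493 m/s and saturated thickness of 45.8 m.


Transmissivity is defined as T = K * h.
T = 0.0493 * 45.8
  = 2.2579 m^2/s.

2.2579


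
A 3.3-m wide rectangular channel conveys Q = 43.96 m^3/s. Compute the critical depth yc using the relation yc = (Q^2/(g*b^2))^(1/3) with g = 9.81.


Using yc = (Q^2 / (g * b^2))^(1/3):
Q^2 = 43.96^2 = 1932.48.
g * b^2 = 9.81 * 3.3^2 = 9.81 * 10.89 = 106.83.
Q^2 / (g*b^2) = 1932.48 / 106.83 = 18.0893.
yc = 18.0893^(1/3) = 2.6251 m.

2.6251


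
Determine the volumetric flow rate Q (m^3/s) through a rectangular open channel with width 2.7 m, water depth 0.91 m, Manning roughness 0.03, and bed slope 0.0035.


For a rectangular channel, the cross-sectional area A = b * y = 2.7 * 0.91 = 2.46 m^2.
The wetted perimeter P = b + 2y = 2.7 + 2*0.91 = 4.52 m.
Hydraulic radius R = A/P = 2.46/4.52 = 0.5436 m.
Velocity V = (1/n)*R^(2/3)*S^(1/2) = (1/0.03)*0.5436^(2/3)*0.0035^(1/2) = 1.3135 m/s.
Discharge Q = A * V = 2.46 * 1.3135 = 3.227 m^3/s.

3.227


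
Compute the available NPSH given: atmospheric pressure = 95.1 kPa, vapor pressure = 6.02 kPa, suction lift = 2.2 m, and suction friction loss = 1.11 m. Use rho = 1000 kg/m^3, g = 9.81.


NPSHa = p_atm/(rho*g) - z_s - hf_s - p_vap/(rho*g).
p_atm/(rho*g) = 95.1*1000 / (1000*9.81) = 9.694 m.
p_vap/(rho*g) = 6.02*1000 / (1000*9.81) = 0.614 m.
NPSHa = 9.694 - 2.2 - 1.11 - 0.614
      = 5.77 m.

5.77


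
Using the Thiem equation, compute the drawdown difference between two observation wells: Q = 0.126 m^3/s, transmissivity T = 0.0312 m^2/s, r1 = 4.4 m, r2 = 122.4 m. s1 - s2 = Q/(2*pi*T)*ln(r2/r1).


Thiem equation: s1 - s2 = Q/(2*pi*T) * ln(r2/r1).
ln(r2/r1) = ln(122.4/4.4) = 3.3257.
Q/(2*pi*T) = 0.126 / (2*pi*0.0312) = 0.126 / 0.196 = 0.6427.
s1 - s2 = 0.6427 * 3.3257 = 2.1376 m.

2.1376


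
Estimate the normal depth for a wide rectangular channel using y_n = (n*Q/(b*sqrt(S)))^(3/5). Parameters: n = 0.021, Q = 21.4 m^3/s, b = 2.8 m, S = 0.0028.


We use the wide-channel approximation y_n = (n*Q/(b*sqrt(S)))^(3/5).
sqrt(S) = sqrt(0.0028) = 0.052915.
Numerator: n*Q = 0.021 * 21.4 = 0.4494.
Denominator: b*sqrt(S) = 2.8 * 0.052915 = 0.148162.
arg = 3.0332.
y_n = 3.0332^(3/5) = 1.946 m.

1.946


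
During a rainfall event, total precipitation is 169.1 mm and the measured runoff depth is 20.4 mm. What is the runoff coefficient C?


The runoff coefficient C = runoff depth / rainfall depth.
C = 20.4 / 169.1
  = 0.1206.

0.1206


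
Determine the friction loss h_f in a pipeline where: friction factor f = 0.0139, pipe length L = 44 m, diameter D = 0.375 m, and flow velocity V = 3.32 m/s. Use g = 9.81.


Darcy-Weisbach equation: h_f = f * (L/D) * V^2/(2g).
f * L/D = 0.0139 * 44/0.375 = 1.6309.
V^2/(2g) = 3.32^2 / (2*9.81) = 11.0224 / 19.62 = 0.5618 m.
h_f = 1.6309 * 0.5618 = 0.916 m.

0.916


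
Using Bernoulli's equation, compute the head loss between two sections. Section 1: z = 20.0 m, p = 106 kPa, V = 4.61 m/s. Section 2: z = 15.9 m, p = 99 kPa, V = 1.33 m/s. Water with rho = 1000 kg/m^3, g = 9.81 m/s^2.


Total head at each section: H = z + p/(rho*g) + V^2/(2g).
H1 = 20.0 + 106*1000/(1000*9.81) + 4.61^2/(2*9.81)
   = 20.0 + 10.805 + 1.0832
   = 31.888 m.
H2 = 15.9 + 99*1000/(1000*9.81) + 1.33^2/(2*9.81)
   = 15.9 + 10.092 + 0.0902
   = 26.082 m.
h_L = H1 - H2 = 31.888 - 26.082 = 5.807 m.

5.807


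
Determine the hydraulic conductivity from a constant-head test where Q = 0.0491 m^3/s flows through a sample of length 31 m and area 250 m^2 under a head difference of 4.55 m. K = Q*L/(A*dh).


From K = Q*L / (A*dh):
Numerator: Q*L = 0.0491 * 31 = 1.5221.
Denominator: A*dh = 250 * 4.55 = 1137.5.
K = 1.5221 / 1137.5 = 0.001338 m/s.

0.001338


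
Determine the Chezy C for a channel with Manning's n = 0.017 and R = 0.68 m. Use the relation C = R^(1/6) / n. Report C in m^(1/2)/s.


The Chezy coefficient relates to Manning's n through C = R^(1/6) / n.
R^(1/6) = 0.68^(1/6) = 0.937745.
C = 0.937745 / 0.017 = 55.16 m^(1/2)/s.

55.16


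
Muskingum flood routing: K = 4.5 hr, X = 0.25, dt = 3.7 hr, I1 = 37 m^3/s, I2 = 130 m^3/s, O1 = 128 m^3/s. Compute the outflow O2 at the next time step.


Muskingum coefficients:
denom = 2*K*(1-X) + dt = 2*4.5*(1-0.25) + 3.7 = 10.45.
C0 = (dt - 2*K*X)/denom = (3.7 - 2*4.5*0.25)/10.45 = 0.1388.
C1 = (dt + 2*K*X)/denom = (3.7 + 2*4.5*0.25)/10.45 = 0.5694.
C2 = (2*K*(1-X) - dt)/denom = 0.2919.
O2 = C0*I2 + C1*I1 + C2*O1
   = 0.1388*130 + 0.5694*37 + 0.2919*128
   = 76.46 m^3/s.

76.46


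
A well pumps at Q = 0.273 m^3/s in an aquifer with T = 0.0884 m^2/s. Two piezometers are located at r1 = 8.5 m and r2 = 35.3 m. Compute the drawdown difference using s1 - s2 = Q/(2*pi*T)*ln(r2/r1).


Thiem equation: s1 - s2 = Q/(2*pi*T) * ln(r2/r1).
ln(r2/r1) = ln(35.3/8.5) = 1.4238.
Q/(2*pi*T) = 0.273 / (2*pi*0.0884) = 0.273 / 0.5554 = 0.4915.
s1 - s2 = 0.4915 * 1.4238 = 0.6998 m.

0.6998


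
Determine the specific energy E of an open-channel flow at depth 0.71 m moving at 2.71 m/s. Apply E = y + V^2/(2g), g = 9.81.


Specific energy E = y + V^2/(2g).
Velocity head = V^2/(2g) = 2.71^2 / (2*9.81) = 7.3441 / 19.62 = 0.3743 m.
E = 0.71 + 0.3743 = 1.0843 m.

1.0843


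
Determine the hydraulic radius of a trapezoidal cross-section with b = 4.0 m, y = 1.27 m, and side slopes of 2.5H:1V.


For a trapezoidal section with side slope z:
A = (b + z*y)*y = (4.0 + 2.5*1.27)*1.27 = 9.112 m^2.
P = b + 2*y*sqrt(1 + z^2) = 4.0 + 2*1.27*sqrt(1 + 2.5^2) = 10.839 m.
R = A/P = 9.112 / 10.839 = 0.8407 m.

0.8407


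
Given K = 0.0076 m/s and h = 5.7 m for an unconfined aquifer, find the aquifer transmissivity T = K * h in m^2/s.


Transmissivity is defined as T = K * h.
T = 0.0076 * 5.7
  = 0.0433 m^2/s.

0.0433


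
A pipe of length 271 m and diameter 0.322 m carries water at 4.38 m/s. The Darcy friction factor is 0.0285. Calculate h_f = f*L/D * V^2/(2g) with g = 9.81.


Darcy-Weisbach equation: h_f = f * (L/D) * V^2/(2g).
f * L/D = 0.0285 * 271/0.322 = 23.986.
V^2/(2g) = 4.38^2 / (2*9.81) = 19.1844 / 19.62 = 0.9778 m.
h_f = 23.986 * 0.9778 = 23.453 m.

23.453


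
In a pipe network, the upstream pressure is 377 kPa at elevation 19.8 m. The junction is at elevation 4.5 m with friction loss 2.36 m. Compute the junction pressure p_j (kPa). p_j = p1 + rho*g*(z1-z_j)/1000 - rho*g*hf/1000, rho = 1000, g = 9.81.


Junction pressure: p_j = p1 + rho*g*(z1 - z_j)/1000 - rho*g*hf/1000.
Elevation term = 1000*9.81*(19.8 - 4.5)/1000 = 150.093 kPa.
Friction term = 1000*9.81*2.36/1000 = 23.152 kPa.
p_j = 377 + 150.093 - 23.152 = 503.94 kPa.

503.94


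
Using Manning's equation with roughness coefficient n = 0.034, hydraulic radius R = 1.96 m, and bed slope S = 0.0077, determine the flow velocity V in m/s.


Manning's equation gives V = (1/n) * R^(2/3) * S^(1/2).
First, compute R^(2/3) = 1.96^(2/3) = 1.5662.
Next, S^(1/2) = 0.0077^(1/2) = 0.08775.
Then 1/n = 1/0.034 = 29.41.
V = 29.41 * 1.5662 * 0.08775 = 4.0421 m/s.

4.0421


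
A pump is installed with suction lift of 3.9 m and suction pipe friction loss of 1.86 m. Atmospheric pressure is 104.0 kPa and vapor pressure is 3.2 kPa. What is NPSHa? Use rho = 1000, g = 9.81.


NPSHa = p_atm/(rho*g) - z_s - hf_s - p_vap/(rho*g).
p_atm/(rho*g) = 104.0*1000 / (1000*9.81) = 10.601 m.
p_vap/(rho*g) = 3.2*1000 / (1000*9.81) = 0.326 m.
NPSHa = 10.601 - 3.9 - 1.86 - 0.326
      = 4.52 m.

4.52


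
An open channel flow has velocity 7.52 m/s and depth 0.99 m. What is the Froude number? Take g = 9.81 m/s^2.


The Froude number is defined as Fr = V / sqrt(g*y).
g*y = 9.81 * 0.99 = 9.7119.
sqrt(g*y) = sqrt(9.7119) = 3.1164.
Fr = 7.52 / 3.1164 = 2.413.

2.413


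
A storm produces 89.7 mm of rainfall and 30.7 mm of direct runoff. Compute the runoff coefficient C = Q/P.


The runoff coefficient C = runoff depth / rainfall depth.
C = 30.7 / 89.7
  = 0.3423.

0.3423


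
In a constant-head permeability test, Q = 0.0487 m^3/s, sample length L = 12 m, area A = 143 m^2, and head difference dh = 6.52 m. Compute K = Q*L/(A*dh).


From K = Q*L / (A*dh):
Numerator: Q*L = 0.0487 * 12 = 0.5844.
Denominator: A*dh = 143 * 6.52 = 932.36.
K = 0.5844 / 932.36 = 0.000627 m/s.

0.000627


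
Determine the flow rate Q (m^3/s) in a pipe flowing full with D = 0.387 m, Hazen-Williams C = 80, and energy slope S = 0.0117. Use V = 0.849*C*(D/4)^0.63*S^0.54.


For a full circular pipe, R = D/4 = 0.387/4 = 0.0968 m.
V = 0.849 * 80 * 0.0968^0.63 * 0.0117^0.54
  = 0.849 * 80 * 0.229594 * 0.090536
  = 1.4118 m/s.
Pipe area A = pi*D^2/4 = pi*0.387^2/4 = 0.1176 m^2.
Q = A * V = 0.1176 * 1.4118 = 0.1661 m^3/s.

0.1661


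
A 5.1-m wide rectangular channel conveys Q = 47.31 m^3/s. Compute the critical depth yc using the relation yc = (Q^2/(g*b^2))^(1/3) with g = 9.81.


Using yc = (Q^2 / (g * b^2))^(1/3):
Q^2 = 47.31^2 = 2238.24.
g * b^2 = 9.81 * 5.1^2 = 9.81 * 26.01 = 255.16.
Q^2 / (g*b^2) = 2238.24 / 255.16 = 8.7719.
yc = 8.7719^(1/3) = 2.0624 m.

2.0624


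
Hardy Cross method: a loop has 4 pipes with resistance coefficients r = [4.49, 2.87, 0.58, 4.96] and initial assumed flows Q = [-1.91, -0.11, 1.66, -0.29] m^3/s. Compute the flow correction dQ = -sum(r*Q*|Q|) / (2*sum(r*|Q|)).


Numerator terms (r*Q*|Q|): 4.49*-1.91*|-1.91| = -16.38; 2.87*-0.11*|-0.11| = -0.0347; 0.58*1.66*|1.66| = 1.5982; 4.96*-0.29*|-0.29| = -0.4171.
Sum of numerator = -15.2336.
Denominator terms (r*|Q|): 4.49*|-1.91| = 8.5759; 2.87*|-0.11| = 0.3157; 0.58*|1.66| = 0.9628; 4.96*|-0.29| = 1.4384.
2 * sum of denominator = 2 * 11.2928 = 22.5856.
dQ = --15.2336 / 22.5856 = 0.6745 m^3/s.

0.6745


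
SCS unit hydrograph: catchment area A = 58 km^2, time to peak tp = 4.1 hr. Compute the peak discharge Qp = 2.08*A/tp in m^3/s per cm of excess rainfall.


SCS formula: Qp = 2.08 * A / tp.
Qp = 2.08 * 58 / 4.1
   = 120.64 / 4.1
   = 29.42 m^3/s per cm.

29.42


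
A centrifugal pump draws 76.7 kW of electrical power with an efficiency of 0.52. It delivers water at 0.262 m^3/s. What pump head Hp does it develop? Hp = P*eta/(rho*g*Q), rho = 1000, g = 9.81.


Pump head formula: Hp = P * eta / (rho * g * Q).
Numerator: P * eta = 76.7 * 1000 * 0.52 = 39884.0 W.
Denominator: rho * g * Q = 1000 * 9.81 * 0.262 = 2570.22.
Hp = 39884.0 / 2570.22 = 15.52 m.

15.52


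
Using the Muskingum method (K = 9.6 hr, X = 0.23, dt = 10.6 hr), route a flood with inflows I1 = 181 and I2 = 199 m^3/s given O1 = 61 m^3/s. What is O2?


Muskingum coefficients:
denom = 2*K*(1-X) + dt = 2*9.6*(1-0.23) + 10.6 = 25.384.
C0 = (dt - 2*K*X)/denom = (10.6 - 2*9.6*0.23)/25.384 = 0.2436.
C1 = (dt + 2*K*X)/denom = (10.6 + 2*9.6*0.23)/25.384 = 0.5916.
C2 = (2*K*(1-X) - dt)/denom = 0.1648.
O2 = C0*I2 + C1*I1 + C2*O1
   = 0.2436*199 + 0.5916*181 + 0.1648*61
   = 165.61 m^3/s.

165.61


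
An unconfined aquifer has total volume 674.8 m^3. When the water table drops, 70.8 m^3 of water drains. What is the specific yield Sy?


Specific yield Sy = Volume drained / Total volume.
Sy = 70.8 / 674.8
   = 0.1049.

0.1049


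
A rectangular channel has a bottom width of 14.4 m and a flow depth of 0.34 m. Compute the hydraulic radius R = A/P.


For a rectangular section:
Flow area A = b * y = 14.4 * 0.34 = 4.9 m^2.
Wetted perimeter P = b + 2y = 14.4 + 2*0.34 = 15.08 m.
Hydraulic radius R = A/P = 4.9 / 15.08 = 0.3247 m.

0.3247


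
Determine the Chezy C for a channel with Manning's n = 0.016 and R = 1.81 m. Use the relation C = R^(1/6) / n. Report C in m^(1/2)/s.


The Chezy coefficient relates to Manning's n through C = R^(1/6) / n.
R^(1/6) = 1.81^(1/6) = 1.103942.
C = 1.103942 / 0.016 = 69.0 m^(1/2)/s.

69.0


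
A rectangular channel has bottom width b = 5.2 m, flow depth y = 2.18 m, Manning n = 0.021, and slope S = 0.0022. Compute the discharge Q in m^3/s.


For a rectangular channel, the cross-sectional area A = b * y = 5.2 * 2.18 = 11.34 m^2.
The wetted perimeter P = b + 2y = 5.2 + 2*2.18 = 9.56 m.
Hydraulic radius R = A/P = 11.34/9.56 = 1.1858 m.
Velocity V = (1/n)*R^(2/3)*S^(1/2) = (1/0.021)*1.1858^(2/3)*0.0022^(1/2) = 2.5022 m/s.
Discharge Q = A * V = 11.34 * 2.5022 = 28.365 m^3/s.

28.365


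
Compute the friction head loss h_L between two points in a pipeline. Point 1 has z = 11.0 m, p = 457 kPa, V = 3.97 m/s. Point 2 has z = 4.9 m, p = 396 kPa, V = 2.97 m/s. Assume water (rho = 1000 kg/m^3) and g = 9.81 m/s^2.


Total head at each section: H = z + p/(rho*g) + V^2/(2g).
H1 = 11.0 + 457*1000/(1000*9.81) + 3.97^2/(2*9.81)
   = 11.0 + 46.585 + 0.8033
   = 58.388 m.
H2 = 4.9 + 396*1000/(1000*9.81) + 2.97^2/(2*9.81)
   = 4.9 + 40.367 + 0.4496
   = 45.717 m.
h_L = H1 - H2 = 58.388 - 45.717 = 12.672 m.

12.672


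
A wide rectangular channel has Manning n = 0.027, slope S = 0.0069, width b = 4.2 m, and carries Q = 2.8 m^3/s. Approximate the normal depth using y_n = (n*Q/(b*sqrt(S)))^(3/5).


We use the wide-channel approximation y_n = (n*Q/(b*sqrt(S)))^(3/5).
sqrt(S) = sqrt(0.0069) = 0.083066.
Numerator: n*Q = 0.027 * 2.8 = 0.0756.
Denominator: b*sqrt(S) = 4.2 * 0.083066 = 0.348877.
arg = 0.2167.
y_n = 0.2167^(3/5) = 0.3995 m.

0.3995


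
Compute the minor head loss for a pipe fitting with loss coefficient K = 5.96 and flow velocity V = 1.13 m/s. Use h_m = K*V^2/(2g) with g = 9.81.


Minor loss formula: h_m = K * V^2/(2g).
V^2 = 1.13^2 = 1.2769.
V^2/(2g) = 1.2769 / 19.62 = 0.0651 m.
h_m = 5.96 * 0.0651 = 0.3879 m.

0.3879


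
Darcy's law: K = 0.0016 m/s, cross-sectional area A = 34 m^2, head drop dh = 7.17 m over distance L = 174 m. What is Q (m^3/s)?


Darcy's law: Q = K * A * i, where i = dh/L.
Hydraulic gradient i = 7.17 / 174 = 0.041207.
Q = 0.0016 * 34 * 0.041207
  = 0.0022 m^3/s.

0.0022


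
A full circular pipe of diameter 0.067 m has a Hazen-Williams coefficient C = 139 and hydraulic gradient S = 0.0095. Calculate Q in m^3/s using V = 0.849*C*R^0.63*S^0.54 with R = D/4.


For a full circular pipe, R = D/4 = 0.067/4 = 0.0168 m.
V = 0.849 * 139 * 0.0168^0.63 * 0.0095^0.54
  = 0.849 * 139 * 0.076055 * 0.080904
  = 0.7261 m/s.
Pipe area A = pi*D^2/4 = pi*0.067^2/4 = 0.0035 m^2.
Q = A * V = 0.0035 * 0.7261 = 0.0026 m^3/s.

0.0026


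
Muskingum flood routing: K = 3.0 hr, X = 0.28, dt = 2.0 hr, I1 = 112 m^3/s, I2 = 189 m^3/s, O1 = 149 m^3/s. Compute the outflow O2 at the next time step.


Muskingum coefficients:
denom = 2*K*(1-X) + dt = 2*3.0*(1-0.28) + 2.0 = 6.32.
C0 = (dt - 2*K*X)/denom = (2.0 - 2*3.0*0.28)/6.32 = 0.0506.
C1 = (dt + 2*K*X)/denom = (2.0 + 2*3.0*0.28)/6.32 = 0.5823.
C2 = (2*K*(1-X) - dt)/denom = 0.3671.
O2 = C0*I2 + C1*I1 + C2*O1
   = 0.0506*189 + 0.5823*112 + 0.3671*149
   = 129.48 m^3/s.

129.48


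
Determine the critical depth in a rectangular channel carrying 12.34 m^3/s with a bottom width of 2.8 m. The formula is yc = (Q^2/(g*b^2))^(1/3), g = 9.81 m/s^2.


Using yc = (Q^2 / (g * b^2))^(1/3):
Q^2 = 12.34^2 = 152.28.
g * b^2 = 9.81 * 2.8^2 = 9.81 * 7.84 = 76.91.
Q^2 / (g*b^2) = 152.28 / 76.91 = 1.98.
yc = 1.98^(1/3) = 1.2557 m.

1.2557


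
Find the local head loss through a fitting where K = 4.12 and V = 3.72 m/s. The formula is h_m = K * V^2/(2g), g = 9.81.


Minor loss formula: h_m = K * V^2/(2g).
V^2 = 3.72^2 = 13.8384.
V^2/(2g) = 13.8384 / 19.62 = 0.7053 m.
h_m = 4.12 * 0.7053 = 2.9059 m.

2.9059


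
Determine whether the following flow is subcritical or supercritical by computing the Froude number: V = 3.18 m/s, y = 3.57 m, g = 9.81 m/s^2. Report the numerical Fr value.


The Froude number is defined as Fr = V / sqrt(g*y).
g*y = 9.81 * 3.57 = 35.0217.
sqrt(g*y) = sqrt(35.0217) = 5.9179.
Fr = 3.18 / 5.9179 = 0.5374.
Since Fr < 1, the flow is subcritical.

0.5374


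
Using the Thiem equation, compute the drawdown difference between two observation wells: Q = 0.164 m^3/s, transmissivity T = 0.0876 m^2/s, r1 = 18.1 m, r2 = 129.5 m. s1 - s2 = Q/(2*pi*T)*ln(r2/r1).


Thiem equation: s1 - s2 = Q/(2*pi*T) * ln(r2/r1).
ln(r2/r1) = ln(129.5/18.1) = 1.9678.
Q/(2*pi*T) = 0.164 / (2*pi*0.0876) = 0.164 / 0.5504 = 0.298.
s1 - s2 = 0.298 * 1.9678 = 0.5863 m.

0.5863


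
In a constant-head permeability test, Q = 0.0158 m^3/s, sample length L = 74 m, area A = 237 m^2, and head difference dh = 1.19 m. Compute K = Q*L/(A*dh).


From K = Q*L / (A*dh):
Numerator: Q*L = 0.0158 * 74 = 1.1692.
Denominator: A*dh = 237 * 1.19 = 282.03.
K = 1.1692 / 282.03 = 0.004146 m/s.

0.004146


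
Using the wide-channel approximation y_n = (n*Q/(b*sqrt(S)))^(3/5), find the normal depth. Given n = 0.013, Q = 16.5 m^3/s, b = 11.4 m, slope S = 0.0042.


We use the wide-channel approximation y_n = (n*Q/(b*sqrt(S)))^(3/5).
sqrt(S) = sqrt(0.0042) = 0.064807.
Numerator: n*Q = 0.013 * 16.5 = 0.2145.
Denominator: b*sqrt(S) = 11.4 * 0.064807 = 0.7388.
arg = 0.2903.
y_n = 0.2903^(3/5) = 0.4761 m.

0.4761


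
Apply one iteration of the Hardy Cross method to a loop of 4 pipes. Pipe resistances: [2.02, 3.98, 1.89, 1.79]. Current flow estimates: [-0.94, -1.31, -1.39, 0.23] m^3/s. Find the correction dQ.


Numerator terms (r*Q*|Q|): 2.02*-0.94*|-0.94| = -1.7849; 3.98*-1.31*|-1.31| = -6.8301; 1.89*-1.39*|-1.39| = -3.6517; 1.79*0.23*|0.23| = 0.0947.
Sum of numerator = -12.1719.
Denominator terms (r*|Q|): 2.02*|-0.94| = 1.8988; 3.98*|-1.31| = 5.2138; 1.89*|-1.39| = 2.6271; 1.79*|0.23| = 0.4117.
2 * sum of denominator = 2 * 10.1514 = 20.3028.
dQ = --12.1719 / 20.3028 = 0.5995 m^3/s.

0.5995
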